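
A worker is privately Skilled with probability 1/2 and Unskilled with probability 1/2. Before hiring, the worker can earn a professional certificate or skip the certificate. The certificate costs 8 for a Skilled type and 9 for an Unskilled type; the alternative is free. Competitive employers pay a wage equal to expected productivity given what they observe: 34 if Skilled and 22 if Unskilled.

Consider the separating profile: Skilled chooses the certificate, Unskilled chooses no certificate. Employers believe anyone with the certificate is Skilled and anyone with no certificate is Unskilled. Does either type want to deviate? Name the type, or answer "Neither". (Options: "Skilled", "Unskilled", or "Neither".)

Unskilled

The certificate pays 34; no certificate pays 22.
Skilled: assigned the certificate, nets 34 − 8 = 26; deviating to no certificate nets 22.
Unskilled: assigned no certificate, nets 22; deviating to the certificate nets 34 − 9 = 25.
The Unskilled type gains 3 by deviating.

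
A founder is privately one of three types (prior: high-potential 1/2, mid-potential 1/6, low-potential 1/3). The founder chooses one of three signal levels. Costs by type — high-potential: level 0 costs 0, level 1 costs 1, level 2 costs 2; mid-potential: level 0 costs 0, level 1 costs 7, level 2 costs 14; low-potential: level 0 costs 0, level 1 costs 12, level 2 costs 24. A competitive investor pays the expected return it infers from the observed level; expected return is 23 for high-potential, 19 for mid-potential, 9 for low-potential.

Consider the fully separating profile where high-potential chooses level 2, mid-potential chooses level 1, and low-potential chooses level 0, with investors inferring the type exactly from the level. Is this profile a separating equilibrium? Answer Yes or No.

Yes

Separating valuations: level 2 → 23, level 1 → 19, level 0 → 9.
high-potential (assigned level 2): level 0: 9 − 0 = 9; level 1: 19 − 1 = 18; level 2: 23 − 2 = 21. high-potential stays.
mid-potential (assigned level 1): level 0: 9 − 0 = 9; level 1: 19 − 7 = 12; level 2: 23 − 14 = 9. mid-potential stays.
low-potential (assigned level 0): level 0: 9 − 0 = 9; level 1: 19 − 12 = 7; level 2: 23 − 24 = -1. low-potential stays.
Every type prefers its assigned level; separation holds.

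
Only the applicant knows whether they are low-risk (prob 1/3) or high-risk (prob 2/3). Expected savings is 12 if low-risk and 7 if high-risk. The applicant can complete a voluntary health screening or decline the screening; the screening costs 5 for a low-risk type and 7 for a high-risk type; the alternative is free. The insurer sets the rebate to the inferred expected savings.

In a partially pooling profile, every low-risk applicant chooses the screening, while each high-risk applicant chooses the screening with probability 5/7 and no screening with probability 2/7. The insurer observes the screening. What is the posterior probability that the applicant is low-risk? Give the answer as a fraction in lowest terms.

7/17

P(the screening) = (1/3)·1 + (2/3)·(5/7) = 17/21.
By Bayes' rule, P(low-risk | the screening) = (1/3) / (17/21) = 7/17.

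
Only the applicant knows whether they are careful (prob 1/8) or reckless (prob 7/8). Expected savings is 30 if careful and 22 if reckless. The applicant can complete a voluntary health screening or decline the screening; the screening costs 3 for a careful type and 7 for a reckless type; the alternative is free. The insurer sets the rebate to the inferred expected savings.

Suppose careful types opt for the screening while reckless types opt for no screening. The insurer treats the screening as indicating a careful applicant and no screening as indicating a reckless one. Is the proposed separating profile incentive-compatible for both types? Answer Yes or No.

Under these beliefs, the screening earns rebate 30 and no screening earns rebate 22.
careful: the screening nets 30 − 3 = 27; no screening nets 22. careful prefers the screening.
reckless: the screening nets 30 − 7 = 23; no screening nets 22. reckless would deviate to the screening.
reckless has a profitable deviation, so the profile is not an equilibrium.

No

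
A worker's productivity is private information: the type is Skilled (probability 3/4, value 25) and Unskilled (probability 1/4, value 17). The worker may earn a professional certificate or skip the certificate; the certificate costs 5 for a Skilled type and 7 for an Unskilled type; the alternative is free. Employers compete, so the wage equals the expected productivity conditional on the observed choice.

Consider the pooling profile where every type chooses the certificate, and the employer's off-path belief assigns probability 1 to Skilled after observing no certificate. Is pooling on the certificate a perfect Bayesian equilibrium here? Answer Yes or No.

On path, the employer holds the prior and pays 3/4·25 + 1/4·17 = 23. Off path (no certificate), believing Skilled, it pays 25.
Skilled: the certificate nets 23 − 5 = 18; no certificate nets 25. Skilled would deviate.
Unskilled: the certificate nets 23 − 7 = 16; no certificate nets 25. Unskilled would deviate.
A type deviates, so pooling fails.

No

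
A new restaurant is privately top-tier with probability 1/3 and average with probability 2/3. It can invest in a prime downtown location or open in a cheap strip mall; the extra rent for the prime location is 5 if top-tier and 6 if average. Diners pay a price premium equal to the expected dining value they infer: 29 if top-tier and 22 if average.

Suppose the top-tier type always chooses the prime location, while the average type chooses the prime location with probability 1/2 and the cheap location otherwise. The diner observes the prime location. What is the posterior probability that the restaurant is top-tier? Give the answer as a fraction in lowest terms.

1/2

P(the prime location) = (1/3)·1 + (2/3)·(1/2) = 2/3.
By Bayes' rule, P(top-tier | the prime location) = (1/3) / (2/3) = 1/2.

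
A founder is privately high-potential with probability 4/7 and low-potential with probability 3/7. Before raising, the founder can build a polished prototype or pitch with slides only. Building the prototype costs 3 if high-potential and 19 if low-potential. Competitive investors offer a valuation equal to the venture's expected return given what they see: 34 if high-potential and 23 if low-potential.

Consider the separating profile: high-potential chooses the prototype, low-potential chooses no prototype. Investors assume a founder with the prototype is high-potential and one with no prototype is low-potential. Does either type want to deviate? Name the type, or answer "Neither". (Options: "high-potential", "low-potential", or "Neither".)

The prototype pays 34; no prototype pays 23.
high-potential: assigned the prototype, nets 34 − 3 = 31; deviating to no prototype nets 23.
low-potential: assigned no prototype, nets 23; deviating to the prototype nets 34 − 19 = 15.
Both types strictly prefer their assigned action; no profitable deviation.

Neither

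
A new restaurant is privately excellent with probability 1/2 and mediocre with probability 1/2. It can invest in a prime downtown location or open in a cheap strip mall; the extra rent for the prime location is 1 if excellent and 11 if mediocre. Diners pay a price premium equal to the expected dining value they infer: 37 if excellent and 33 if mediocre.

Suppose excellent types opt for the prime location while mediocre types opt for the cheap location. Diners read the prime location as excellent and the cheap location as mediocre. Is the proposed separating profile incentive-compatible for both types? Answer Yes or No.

Yes

Under these beliefs, the prime location earns price premium 37 and the cheap location earns price premium 33.
excellent: the prime location nets 37 − 1 = 36; the cheap location nets 33. excellent prefers the prime location.
mediocre: the prime location nets 37 − 11 = 26; the cheap location nets 33. mediocre prefers the cheap location.
Neither type deviates, so the separating profile is an equilibrium.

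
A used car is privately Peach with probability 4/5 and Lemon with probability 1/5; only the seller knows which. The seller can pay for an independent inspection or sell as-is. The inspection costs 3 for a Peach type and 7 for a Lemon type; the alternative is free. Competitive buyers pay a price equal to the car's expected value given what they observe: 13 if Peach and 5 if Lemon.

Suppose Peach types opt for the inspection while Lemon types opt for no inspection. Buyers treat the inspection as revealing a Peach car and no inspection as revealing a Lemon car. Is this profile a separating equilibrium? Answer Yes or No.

No

Under these beliefs, the inspection earns price 13 and no inspection earns price 5.
Peach: the inspection nets 13 − 3 = 10; no inspection nets 5. Peach prefers the inspection.
Lemon: the inspection nets 13 − 7 = 6; no inspection nets 5. Lemon would deviate to the inspection.
Lemon has a profitable deviation, so the profile is not an equilibrium.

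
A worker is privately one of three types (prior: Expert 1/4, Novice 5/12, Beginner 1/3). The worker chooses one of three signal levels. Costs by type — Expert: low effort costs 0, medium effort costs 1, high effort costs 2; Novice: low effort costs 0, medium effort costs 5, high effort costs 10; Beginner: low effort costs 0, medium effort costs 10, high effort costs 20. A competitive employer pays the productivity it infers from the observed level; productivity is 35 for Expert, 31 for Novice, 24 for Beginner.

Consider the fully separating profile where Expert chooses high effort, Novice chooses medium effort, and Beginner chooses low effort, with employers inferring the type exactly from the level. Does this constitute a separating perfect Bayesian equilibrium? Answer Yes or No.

Yes

Separating wages: high effort → 35, medium effort → 31, low effort → 24.
Expert (assigned high effort): low effort: 24 − 0 = 24; medium effort: 31 − 1 = 30; high effort: 35 − 2 = 33. Expert stays.
Novice (assigned medium effort): low effort: 24 − 0 = 24; medium effort: 31 − 5 = 26; high effort: 35 − 10 = 25. Novice stays.
Beginner (assigned low effort): low effort: 24 − 0 = 24; medium effort: 31 − 10 = 21; high effort: 35 − 20 = 15. Beginner stays.
Every type prefers its assigned level; separation holds.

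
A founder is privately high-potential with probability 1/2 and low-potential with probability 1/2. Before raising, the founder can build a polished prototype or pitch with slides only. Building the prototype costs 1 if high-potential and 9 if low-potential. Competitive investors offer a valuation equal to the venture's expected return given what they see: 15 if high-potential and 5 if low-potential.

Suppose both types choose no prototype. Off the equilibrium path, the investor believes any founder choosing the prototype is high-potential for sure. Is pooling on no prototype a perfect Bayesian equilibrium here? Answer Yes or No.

No

On path, the investor holds the prior and pays 1/2·15 + 1/2·5 = 10. Off path (the prototype), believing high-potential, it pays 15.
high-potential: no prototype nets 10; the prototype nets 15 − 1 = 14. high-potential would deviate.
low-potential: no prototype nets 10; the prototype nets 15 − 9 = 6. low-potential stays.
A type deviates, so pooling fails.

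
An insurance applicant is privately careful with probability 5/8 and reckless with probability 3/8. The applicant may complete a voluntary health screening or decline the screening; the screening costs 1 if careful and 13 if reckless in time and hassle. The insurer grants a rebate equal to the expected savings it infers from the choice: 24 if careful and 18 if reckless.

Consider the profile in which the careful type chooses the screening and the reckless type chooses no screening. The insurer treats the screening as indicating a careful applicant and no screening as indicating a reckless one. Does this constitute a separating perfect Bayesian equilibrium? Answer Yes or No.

Under these beliefs, the screening earns rebate 24 and no screening earns rebate 18.
careful: the screening nets 24 − 1 = 23; no screening nets 18. careful prefers the screening.
reckless: the screening nets 24 − 13 = 11; no screening nets 18. reckless prefers no screening.
Neither type deviates, so the separating profile is an equilibrium.

Yes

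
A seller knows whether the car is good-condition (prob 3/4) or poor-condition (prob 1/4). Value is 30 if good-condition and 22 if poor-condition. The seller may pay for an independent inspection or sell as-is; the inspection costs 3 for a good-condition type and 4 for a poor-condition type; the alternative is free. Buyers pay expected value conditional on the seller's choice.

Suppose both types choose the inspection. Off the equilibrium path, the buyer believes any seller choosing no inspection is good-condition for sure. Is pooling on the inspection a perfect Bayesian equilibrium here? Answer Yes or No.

No

On path, the buyer holds the prior and pays 3/4·30 + 1/4·22 = 28. Off path (no inspection), believing good-condition, it pays 30.
good-condition: the inspection nets 28 − 3 = 25; no inspection nets 30. good-condition would deviate.
poor-condition: the inspection nets 28 − 4 = 24; no inspection nets 30. poor-condition would deviate.
A type deviates, so pooling fails.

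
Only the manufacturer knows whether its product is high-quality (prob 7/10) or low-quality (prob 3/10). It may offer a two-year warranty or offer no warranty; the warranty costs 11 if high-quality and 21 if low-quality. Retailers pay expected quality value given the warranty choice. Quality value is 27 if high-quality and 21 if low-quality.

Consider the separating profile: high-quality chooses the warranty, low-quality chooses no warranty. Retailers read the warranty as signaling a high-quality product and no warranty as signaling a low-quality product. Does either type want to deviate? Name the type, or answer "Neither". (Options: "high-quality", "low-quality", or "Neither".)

high-quality

The warranty pays 27; no warranty pays 21.
high-quality: assigned the warranty, nets 27 − 11 = 16; deviating to no warranty nets 21.
low-quality: assigned no warranty, nets 21; deviating to the warranty nets 27 − 21 = 6.
The high-quality type gains 5 by deviating.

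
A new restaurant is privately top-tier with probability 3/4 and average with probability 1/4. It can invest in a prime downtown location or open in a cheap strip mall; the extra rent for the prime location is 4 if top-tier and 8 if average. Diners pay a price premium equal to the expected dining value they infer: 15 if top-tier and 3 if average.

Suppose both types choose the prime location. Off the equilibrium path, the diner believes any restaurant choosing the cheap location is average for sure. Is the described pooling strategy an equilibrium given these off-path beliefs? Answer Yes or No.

Yes

On path, the diner holds the prior and pays 3/4·15 + 1/4·3 = 12. Off path (the cheap location), believing average, it pays 3.
top-tier: the prime location nets 12 − 4 = 8; the cheap location nets 3. top-tier stays.
average: the prime location nets 12 − 8 = 4; the cheap location nets 3. average stays.
No type deviates, so pooling is sustained.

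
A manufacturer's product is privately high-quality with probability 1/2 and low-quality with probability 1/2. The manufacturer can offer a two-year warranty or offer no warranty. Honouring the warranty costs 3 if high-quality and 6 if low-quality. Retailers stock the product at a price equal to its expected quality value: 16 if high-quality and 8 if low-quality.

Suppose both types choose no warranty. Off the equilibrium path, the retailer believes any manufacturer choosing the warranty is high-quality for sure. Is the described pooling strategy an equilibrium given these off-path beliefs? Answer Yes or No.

No

On path, the retailer holds the prior and pays 1/2·16 + 1/2·8 = 12. Off path (the warranty), believing high-quality, it pays 16.
high-quality: no warranty nets 12; the warranty nets 16 − 3 = 13. high-quality would deviate.
low-quality: no warranty nets 12; the warranty nets 16 − 6 = 10. low-quality stays.
A type deviates, so pooling fails.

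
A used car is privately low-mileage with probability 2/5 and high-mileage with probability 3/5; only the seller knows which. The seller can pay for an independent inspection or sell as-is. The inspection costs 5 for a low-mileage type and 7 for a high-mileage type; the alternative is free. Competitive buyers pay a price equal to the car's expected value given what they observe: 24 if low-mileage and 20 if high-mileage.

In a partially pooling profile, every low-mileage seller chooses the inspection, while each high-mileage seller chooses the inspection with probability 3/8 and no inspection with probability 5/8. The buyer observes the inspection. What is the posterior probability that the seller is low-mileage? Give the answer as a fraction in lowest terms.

P(the inspection) = (2/5)·1 + (3/5)·(3/8) = 5/8.
By Bayes' rule, P(low-mileage | the inspection) = (2/5) / (5/8) = 16/25.

16/25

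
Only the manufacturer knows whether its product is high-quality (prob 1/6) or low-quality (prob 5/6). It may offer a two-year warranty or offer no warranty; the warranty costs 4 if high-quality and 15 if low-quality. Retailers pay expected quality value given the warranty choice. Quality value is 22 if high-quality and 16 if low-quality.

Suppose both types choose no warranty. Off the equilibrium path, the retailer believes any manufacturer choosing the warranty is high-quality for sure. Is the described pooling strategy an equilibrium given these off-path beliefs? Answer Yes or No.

On path, the retailer holds the prior and pays 1/6·22 + 5/6·16 = 17. Off path (the warranty), believing high-quality, it pays 22.
high-quality: no warranty nets 17; the warranty nets 22 − 4 = 18. high-quality would deviate.
low-quality: no warranty nets 17; the warranty nets 22 − 15 = 7. low-quality stays.
A type deviates, so pooling fails.

No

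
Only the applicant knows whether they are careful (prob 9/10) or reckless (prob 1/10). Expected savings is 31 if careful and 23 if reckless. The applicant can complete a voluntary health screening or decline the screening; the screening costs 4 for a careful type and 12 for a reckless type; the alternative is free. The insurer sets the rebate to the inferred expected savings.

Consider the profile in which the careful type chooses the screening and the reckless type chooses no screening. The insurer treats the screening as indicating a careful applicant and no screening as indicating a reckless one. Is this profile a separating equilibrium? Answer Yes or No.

Under these beliefs, the screening earns rebate 31 and no screening earns rebate 23.
careful: the screening nets 31 − 4 = 27; no screening nets 23. careful prefers the screening.
reckless: the screening nets 31 − 12 = 19; no screening nets 23. reckless prefers no screening.
Neither type deviates, so the separating profile is an equilibrium.

Yes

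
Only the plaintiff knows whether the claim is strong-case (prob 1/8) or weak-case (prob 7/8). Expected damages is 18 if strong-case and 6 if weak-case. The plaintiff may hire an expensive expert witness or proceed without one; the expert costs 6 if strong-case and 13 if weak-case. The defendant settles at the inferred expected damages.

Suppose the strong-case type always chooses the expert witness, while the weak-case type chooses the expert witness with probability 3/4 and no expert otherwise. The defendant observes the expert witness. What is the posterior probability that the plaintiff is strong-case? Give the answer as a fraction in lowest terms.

P(the expert witness) = (1/8)·1 + (7/8)·(3/4) = 25/32.
By Bayes' rule, P(strong-case | the expert witness) = (1/8) / (25/32) = 4/25.

4/25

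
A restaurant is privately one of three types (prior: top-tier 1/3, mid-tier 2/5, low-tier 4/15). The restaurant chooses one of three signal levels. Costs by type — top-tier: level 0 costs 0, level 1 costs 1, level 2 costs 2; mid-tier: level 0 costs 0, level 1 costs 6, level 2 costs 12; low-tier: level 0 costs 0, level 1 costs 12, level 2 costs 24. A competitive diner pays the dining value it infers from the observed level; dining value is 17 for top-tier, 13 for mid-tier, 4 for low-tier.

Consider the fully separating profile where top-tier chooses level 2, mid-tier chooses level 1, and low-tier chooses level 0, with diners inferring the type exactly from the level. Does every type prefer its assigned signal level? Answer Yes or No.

Separating price premiums: level 2 → 17, level 1 → 13, level 0 → 4.
top-tier (assigned level 2): level 0: 4 − 0 = 4; level 1: 13 − 1 = 12; level 2: 17 − 2 = 15. top-tier stays.
mid-tier (assigned level 1): level 0: 4 − 0 = 4; level 1: 13 − 6 = 7; level 2: 17 − 12 = 5. mid-tier stays.
low-tier (assigned level 0): level 0: 4 − 0 = 4; level 1: 13 − 12 = 1; level 2: 17 − 24 = -7. low-tier stays.
Every type prefers its assigned level; separation holds.

Yes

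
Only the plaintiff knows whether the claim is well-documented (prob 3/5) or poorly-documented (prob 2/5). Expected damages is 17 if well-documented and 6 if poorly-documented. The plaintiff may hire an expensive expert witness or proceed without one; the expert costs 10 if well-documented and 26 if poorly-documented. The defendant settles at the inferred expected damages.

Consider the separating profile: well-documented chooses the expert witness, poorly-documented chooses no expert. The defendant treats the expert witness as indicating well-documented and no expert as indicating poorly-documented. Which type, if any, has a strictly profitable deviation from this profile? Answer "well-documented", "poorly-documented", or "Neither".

Neither

The expert witness pays 17; no expert pays 6.
well-documented: assigned the expert witness, nets 17 − 10 = 7; deviating to no expert nets 6.
poorly-documented: assigned no expert, nets 6; deviating to the expert witness nets 17 − 26 = -9.
Both types strictly prefer their assigned action; no profitable deviation.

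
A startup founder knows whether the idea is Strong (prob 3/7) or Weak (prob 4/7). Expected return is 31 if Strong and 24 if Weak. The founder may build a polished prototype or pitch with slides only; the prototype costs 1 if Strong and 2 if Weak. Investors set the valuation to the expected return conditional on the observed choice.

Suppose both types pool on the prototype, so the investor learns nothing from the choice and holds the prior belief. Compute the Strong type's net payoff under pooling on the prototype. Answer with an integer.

Pooled valuation = 3/7·31 + 4/7·24 = 27.
Strong pays cost 1 for the prototype, so net payoff = 27 − 1 = 26.

26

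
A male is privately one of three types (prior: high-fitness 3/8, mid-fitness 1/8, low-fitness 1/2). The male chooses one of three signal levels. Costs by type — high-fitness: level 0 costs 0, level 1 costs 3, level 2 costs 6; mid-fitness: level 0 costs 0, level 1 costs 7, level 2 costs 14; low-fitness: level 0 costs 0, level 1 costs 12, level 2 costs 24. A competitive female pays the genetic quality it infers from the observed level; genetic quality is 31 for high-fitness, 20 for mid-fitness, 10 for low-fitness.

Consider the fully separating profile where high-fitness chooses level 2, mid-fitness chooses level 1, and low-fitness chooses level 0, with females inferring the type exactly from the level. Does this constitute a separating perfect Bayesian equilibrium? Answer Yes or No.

Separating mating payoffs: level 2 → 31, level 1 → 20, level 0 → 10.
high-fitness (assigned level 2): level 0: 10 − 0 = 10; level 1: 20 − 3 = 17; level 2: 31 − 6 = 25. high-fitness stays.
mid-fitness (assigned level 1): level 0: 10 − 0 = 10; level 1: 20 − 7 = 13; level 2: 31 − 14 = 17. mid-fitness prefers level 2.
low-fitness (assigned level 0): level 0: 10 − 0 = 10; level 1: 20 − 12 = 8; level 2: 31 − 24 = 7. low-fitness stays.
At least one type deviates; the separating profile fails.

No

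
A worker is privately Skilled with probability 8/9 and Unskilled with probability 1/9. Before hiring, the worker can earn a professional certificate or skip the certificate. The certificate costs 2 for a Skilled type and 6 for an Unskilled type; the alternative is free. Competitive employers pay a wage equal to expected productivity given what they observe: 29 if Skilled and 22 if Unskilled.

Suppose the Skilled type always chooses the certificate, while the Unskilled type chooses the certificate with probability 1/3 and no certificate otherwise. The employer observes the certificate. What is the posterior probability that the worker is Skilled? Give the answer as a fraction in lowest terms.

P(the certificate) = (8/9)·1 + (1/9)·(1/3) = 25/27.
By Bayes' rule, P(Skilled | the certificate) = (8/9) / (25/27) = 24/25.

24/25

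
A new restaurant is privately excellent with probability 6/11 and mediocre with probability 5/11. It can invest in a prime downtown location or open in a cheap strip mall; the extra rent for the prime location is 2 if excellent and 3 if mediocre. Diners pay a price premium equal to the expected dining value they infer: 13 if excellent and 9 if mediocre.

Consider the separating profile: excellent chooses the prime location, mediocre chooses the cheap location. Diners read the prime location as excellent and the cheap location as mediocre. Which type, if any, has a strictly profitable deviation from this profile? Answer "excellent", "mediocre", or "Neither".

mediocre

The prime location pays 13; the cheap location pays 9.
excellent: assigned the prime location, nets 13 − 2 = 11; deviating to the cheap location nets 9.
mediocre: assigned the cheap location, nets 9; deviating to the prime location nets 13 − 3 = 10.
The mediocre type gains 1 by deviating.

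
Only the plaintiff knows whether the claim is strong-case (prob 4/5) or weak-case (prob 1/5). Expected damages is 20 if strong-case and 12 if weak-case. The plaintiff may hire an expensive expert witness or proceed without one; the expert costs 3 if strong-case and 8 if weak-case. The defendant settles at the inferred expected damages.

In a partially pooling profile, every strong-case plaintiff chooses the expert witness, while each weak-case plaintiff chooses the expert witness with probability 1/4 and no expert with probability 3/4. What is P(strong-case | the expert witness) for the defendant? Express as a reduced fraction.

P(the expert witness) = (4/5)·1 + (1/5)·(1/4) = 17/20.
By Bayes' rule, P(strong-case | the expert witness) = (4/5) / (17/20) = 16/17.

16/17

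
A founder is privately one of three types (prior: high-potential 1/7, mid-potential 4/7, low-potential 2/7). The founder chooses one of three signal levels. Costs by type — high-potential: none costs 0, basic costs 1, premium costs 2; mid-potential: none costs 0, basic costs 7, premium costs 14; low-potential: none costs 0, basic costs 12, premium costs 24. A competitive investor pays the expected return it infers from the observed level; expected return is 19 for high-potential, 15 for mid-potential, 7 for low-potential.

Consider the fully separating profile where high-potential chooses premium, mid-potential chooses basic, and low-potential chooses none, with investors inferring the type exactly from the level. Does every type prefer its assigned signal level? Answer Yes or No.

Separating valuations: premium → 19, basic → 15, none → 7.
high-potential (assigned premium): none: 7 − 0 = 7; basic: 15 − 1 = 14; premium: 19 − 2 = 17. high-potential stays.
mid-potential (assigned basic): none: 7 − 0 = 7; basic: 15 − 7 = 8; premium: 19 − 14 = 5. mid-potential stays.
low-potential (assigned none): none: 7 − 0 = 7; basic: 15 − 12 = 3; premium: 19 − 24 = -5. low-potential stays.
Every type prefers its assigned level; separation holds.

Yes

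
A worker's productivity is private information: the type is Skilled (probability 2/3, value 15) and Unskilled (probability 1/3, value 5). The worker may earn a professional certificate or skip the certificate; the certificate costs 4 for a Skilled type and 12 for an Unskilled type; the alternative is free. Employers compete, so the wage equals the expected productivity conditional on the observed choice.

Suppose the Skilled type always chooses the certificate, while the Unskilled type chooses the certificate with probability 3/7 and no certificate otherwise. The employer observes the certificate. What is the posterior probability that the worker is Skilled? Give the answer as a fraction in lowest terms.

P(the certificate) = (2/3)·1 + (1/3)·(3/7) = 17/21.
By Bayes' rule, P(Skilled | the certificate) = (2/3) / (17/21) = 14/17.

14/17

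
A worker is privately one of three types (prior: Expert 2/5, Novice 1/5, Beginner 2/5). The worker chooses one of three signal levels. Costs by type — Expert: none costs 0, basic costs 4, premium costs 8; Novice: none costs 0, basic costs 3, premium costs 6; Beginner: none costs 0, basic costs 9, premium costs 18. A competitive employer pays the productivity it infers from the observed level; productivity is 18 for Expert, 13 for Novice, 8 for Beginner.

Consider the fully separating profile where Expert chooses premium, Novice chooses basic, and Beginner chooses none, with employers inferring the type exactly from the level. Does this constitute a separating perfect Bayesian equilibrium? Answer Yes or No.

Separating wages: premium → 18, basic → 13, none → 8.
Expert (assigned premium): none: 8 − 0 = 8; basic: 13 − 4 = 9; premium: 18 − 8 = 10. Expert stays.
Novice (assigned basic): none: 8 − 0 = 8; basic: 13 − 3 = 10; premium: 18 − 6 = 12. Novice prefers premium.
Beginner (assigned none): none: 8 − 0 = 8; basic: 13 − 9 = 4; premium: 18 − 18 = 0. Beginner stays.
At least one type deviates; the separating profile fails.

No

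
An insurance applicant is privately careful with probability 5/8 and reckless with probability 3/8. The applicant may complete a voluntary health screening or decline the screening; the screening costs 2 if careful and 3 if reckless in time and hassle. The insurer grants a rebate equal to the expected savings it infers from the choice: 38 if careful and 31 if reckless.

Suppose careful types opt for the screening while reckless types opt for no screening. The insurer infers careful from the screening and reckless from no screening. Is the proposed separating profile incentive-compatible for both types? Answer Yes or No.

No

Under these beliefs, the screening earns rebate 38 and no screening earns rebate 31.
careful: the screening nets 38 − 2 = 36; no screening nets 31. careful prefers the screening.
reckless: the screening nets 38 − 3 = 35; no screening nets 31. reckless would deviate to the screening.
reckless has a profitable deviation, so the profile is not an equilibrium.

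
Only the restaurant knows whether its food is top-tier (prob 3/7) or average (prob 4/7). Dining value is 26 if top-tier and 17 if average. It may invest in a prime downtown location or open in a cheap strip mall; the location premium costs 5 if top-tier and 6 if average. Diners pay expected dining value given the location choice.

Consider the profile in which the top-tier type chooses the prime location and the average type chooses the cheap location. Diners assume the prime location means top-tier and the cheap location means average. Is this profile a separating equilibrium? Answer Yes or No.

Under these beliefs, the prime location earns price premium 26 and the cheap location earns price premium 17.
top-tier: the prime location nets 26 − 5 = 21; the cheap location nets 17. top-tier prefers the prime location.
average: the prime location nets 26 − 6 = 20; the cheap location nets 17. average would deviate to the prime location.
average has a profitable deviation, so the profile is not an equilibrium.

No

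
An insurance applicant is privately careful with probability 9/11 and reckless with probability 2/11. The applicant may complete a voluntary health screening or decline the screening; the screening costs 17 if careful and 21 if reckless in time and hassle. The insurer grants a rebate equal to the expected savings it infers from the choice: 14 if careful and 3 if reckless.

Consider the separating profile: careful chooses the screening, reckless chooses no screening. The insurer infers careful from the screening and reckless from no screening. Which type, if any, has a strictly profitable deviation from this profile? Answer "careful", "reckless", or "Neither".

careful

The screening pays 14; no screening pays 3.
careful: assigned the screening, nets 14 − 17 = -3; deviating to no screening nets 3.
reckless: assigned no screening, nets 3; deviating to the screening nets 14 − 21 = -7.
The careful type gains 6 by deviating.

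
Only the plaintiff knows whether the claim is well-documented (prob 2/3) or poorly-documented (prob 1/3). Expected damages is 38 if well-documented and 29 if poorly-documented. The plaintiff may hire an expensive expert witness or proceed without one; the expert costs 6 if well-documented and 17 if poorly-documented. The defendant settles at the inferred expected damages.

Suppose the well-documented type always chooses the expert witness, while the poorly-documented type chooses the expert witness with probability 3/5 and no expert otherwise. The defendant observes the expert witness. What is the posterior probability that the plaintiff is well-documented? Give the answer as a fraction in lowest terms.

10/13

P(the expert witness) = (2/3)·1 + (1/3)·(3/5) = 13/15.
By Bayes' rule, P(well-documented | the expert witness) = (2/3) / (13/15) = 10/13.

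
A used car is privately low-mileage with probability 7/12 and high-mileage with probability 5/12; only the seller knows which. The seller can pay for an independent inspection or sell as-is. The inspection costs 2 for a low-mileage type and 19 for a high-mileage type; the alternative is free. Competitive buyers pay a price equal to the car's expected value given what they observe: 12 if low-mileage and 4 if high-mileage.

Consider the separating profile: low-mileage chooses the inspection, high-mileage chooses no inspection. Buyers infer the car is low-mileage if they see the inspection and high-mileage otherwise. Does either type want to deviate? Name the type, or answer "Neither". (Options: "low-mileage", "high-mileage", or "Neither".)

Neither

The inspection pays 12; no inspection pays 4.
low-mileage: assigned the inspection, nets 12 − 2 = 10; deviating to no inspection nets 4.
high-mileage: assigned no inspection, nets 4; deviating to the inspection nets 12 − 19 = -7.
Both types strictly prefer their assigned action; no profitable deviation.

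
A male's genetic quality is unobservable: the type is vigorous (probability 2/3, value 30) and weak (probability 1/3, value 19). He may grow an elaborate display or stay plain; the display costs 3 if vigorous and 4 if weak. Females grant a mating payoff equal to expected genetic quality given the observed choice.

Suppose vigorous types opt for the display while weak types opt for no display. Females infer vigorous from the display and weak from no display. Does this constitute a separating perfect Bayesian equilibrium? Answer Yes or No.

Under these beliefs, the display earns mating payoff 30 and no display earns mating payoff 19.
vigorous: the display nets 30 − 3 = 27; no display nets 19. vigorous prefers the display.
weak: the display nets 30 − 4 = 26; no display nets 19. weak would deviate to the display.
weak has a profitable deviation, so the profile is not an equilibrium.

No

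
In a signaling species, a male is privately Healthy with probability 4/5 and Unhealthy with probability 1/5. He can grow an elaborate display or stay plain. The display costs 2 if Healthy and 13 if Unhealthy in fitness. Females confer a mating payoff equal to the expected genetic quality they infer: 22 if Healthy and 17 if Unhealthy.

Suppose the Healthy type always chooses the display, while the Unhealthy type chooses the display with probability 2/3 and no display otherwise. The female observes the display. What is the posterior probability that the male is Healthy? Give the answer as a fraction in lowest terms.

P(the display) = (4/5)·1 + (1/5)·(2/3) = 14/15.
By Bayes' rule, P(Healthy | the display) = (4/5) / (14/15) = 6/7.

6/7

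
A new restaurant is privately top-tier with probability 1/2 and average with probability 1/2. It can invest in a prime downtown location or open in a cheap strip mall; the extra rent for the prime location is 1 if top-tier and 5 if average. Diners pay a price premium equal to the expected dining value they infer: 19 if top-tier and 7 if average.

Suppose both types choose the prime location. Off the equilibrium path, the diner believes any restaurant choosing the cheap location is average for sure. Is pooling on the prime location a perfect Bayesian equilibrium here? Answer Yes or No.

Yes

On path, the diner holds the prior and pays 1/2·19 + 1/2·7 = 13. Off path (the cheap location), believing average, it pays 7.
top-tier: the prime location nets 13 − 1 = 12; the cheap location nets 7. top-tier stays.
average: the prime location nets 13 − 5 = 8; the cheap location nets 7. average stays.
No type deviates, so pooling is sustained.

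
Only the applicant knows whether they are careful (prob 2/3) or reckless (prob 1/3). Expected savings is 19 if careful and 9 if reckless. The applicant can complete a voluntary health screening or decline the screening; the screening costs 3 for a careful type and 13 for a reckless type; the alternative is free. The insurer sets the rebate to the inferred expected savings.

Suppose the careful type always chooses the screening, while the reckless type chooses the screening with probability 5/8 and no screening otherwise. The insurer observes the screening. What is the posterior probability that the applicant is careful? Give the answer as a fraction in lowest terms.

P(the screening) = (2/3)·1 + (1/3)·(5/8) = 7/8.
By Bayes' rule, P(careful | the screening) = (2/3) / (7/8) = 16/21.

16/21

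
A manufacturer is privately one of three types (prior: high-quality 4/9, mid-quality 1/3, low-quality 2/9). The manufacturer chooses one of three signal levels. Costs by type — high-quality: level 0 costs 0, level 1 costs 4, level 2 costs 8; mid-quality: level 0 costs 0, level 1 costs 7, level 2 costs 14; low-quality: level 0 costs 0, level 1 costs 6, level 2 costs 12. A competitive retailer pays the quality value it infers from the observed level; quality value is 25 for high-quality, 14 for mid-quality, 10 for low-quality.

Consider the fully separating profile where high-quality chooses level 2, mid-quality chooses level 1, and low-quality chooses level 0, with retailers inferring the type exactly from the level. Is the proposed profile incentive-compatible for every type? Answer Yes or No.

Separating prices: level 2 → 25, level 1 → 14, level 0 → 10.
high-quality (assigned level 2): level 0: 10 − 0 = 10; level 1: 14 − 4 = 10; level 2: 25 − 8 = 17. high-quality stays.
mid-quality (assigned level 1): level 0: 10 − 0 = 10; level 1: 14 − 7 = 7; level 2: 25 − 14 = 11. mid-quality prefers level 2.
low-quality (assigned level 0): level 0: 10 − 0 = 10; level 1: 14 − 6 = 8; level 2: 25 − 12 = 13. low-quality prefers level 2.
At least one type deviates; the separating profile fails.

No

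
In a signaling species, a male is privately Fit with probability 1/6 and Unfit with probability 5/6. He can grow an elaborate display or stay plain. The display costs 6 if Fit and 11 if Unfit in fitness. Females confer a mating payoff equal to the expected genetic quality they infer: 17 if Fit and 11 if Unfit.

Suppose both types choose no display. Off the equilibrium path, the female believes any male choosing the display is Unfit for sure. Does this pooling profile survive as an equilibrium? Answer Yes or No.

On path, the female holds the prior and pays 1/6·17 + 5/6·11 = 12. Off path (the display), believing Unfit, it pays 11.
Fit: no display nets 12; the display nets 11 − 6 = 5. Fit stays.
Unfit: no display nets 12; the display nets 11 − 11 = 0. Unfit stays.
No type deviates, so pooling is sustained.

Yes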